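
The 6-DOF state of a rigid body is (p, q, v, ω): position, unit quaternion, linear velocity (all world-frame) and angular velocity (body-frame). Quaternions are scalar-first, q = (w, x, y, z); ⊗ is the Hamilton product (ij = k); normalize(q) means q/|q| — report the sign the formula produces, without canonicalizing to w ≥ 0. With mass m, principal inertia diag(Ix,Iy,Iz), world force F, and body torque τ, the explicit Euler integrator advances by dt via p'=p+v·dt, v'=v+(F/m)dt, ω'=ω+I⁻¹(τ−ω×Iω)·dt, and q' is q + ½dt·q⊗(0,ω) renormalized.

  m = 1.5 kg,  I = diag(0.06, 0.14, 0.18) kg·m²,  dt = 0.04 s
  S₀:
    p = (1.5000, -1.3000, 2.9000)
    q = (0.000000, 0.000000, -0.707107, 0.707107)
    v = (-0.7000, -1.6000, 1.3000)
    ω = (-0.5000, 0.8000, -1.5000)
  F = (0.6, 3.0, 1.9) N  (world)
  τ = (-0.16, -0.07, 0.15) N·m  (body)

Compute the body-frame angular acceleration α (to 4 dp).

gyro term ω×Iω = (-0.0480, -0.0900, -0.0320)
(τ − ω×Iω)/I = (-1.8667, 0.1429, 1.0111)

α = (-1.8667, 0.1429, 1.0111)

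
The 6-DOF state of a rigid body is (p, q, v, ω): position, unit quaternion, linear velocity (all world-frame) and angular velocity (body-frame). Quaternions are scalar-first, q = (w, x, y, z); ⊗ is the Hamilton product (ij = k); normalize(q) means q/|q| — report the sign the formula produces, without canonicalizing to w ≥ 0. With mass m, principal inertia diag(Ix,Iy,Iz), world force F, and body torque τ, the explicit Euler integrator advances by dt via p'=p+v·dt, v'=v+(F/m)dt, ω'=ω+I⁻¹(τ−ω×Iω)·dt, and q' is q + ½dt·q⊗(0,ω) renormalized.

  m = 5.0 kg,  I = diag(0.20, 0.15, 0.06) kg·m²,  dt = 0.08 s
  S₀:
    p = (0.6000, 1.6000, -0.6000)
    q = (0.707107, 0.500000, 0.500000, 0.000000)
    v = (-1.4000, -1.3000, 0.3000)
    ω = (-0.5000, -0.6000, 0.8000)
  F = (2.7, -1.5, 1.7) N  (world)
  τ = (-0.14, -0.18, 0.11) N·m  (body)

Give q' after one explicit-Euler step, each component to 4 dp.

2q̇ = q⊗(0,ω) = (0.5500000, 0.0464465, -0.8242642, 0.5156856)
q + ½dt·q⊗(0,ω), renormalized = (0.7284, 0.5014, 0.4666, 0.0206)

q' = (0.7284, 0.5014, 0.4666, 0.0206)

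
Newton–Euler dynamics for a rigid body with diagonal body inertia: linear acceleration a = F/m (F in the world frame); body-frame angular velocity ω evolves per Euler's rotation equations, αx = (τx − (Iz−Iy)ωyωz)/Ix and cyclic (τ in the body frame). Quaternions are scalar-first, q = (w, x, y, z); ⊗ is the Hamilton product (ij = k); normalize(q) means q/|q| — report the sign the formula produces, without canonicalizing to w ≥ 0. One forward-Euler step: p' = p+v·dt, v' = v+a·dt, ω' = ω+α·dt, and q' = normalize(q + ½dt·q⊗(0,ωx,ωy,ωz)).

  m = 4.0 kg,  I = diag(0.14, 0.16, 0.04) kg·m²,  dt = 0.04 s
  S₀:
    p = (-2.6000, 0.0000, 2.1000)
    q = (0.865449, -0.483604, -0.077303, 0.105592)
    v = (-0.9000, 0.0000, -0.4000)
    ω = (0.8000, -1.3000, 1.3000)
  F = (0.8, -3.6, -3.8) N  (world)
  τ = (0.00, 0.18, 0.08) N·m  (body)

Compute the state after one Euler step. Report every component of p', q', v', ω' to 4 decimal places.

p' = (-2.6360, 0.0000, 2.0840)
q' = (0.8677, -0.4686, -0.0855, 0.1418)
v' = (-0.8920, -0.0360, -0.4380)
ω' = (0.7421, -1.2810, 1.4008)

ω×(Iω) gyroscopic = (0.2028, 0.1040, -0.0208)
(τ − ω×Iω)/I = (-1.4486, 0.4750, 2.5200)
ω' = ω + α·dt = (0.7421, -1.2810, 1.4008)
Hamilton product q⊗(0,ω) = (0.1491197, 0.7291349, -0.4119249, 1.8156113)
q' = normalize(q + ½dt·q⊗(0,ω)) = (0.8677, -0.4686, -0.0855, 0.1418)
a = (0.2000, -0.9000, -0.9500)
p' = p + v·dt = (-2.6360, 0.0000, 2.0840)
new velocity v' = (-0.8920, -0.0360, -0.4380)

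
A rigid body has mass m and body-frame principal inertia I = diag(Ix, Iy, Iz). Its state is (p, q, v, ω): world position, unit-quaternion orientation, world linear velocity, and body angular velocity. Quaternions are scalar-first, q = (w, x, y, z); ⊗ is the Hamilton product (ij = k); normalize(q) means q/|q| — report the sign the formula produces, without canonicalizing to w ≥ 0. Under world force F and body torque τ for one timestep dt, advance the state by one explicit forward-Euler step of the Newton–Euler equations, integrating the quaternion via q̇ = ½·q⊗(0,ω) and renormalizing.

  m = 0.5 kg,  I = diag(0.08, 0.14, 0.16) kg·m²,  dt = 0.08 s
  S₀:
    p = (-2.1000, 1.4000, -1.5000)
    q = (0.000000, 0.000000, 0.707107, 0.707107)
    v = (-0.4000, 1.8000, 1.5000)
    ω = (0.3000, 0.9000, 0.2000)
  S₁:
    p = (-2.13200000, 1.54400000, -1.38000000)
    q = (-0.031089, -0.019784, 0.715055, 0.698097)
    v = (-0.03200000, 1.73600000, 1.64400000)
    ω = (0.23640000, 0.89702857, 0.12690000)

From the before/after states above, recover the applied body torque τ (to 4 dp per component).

τ = (-0.0600, -0.0100, -0.1300)

rate change Δω = (-0.06360000, -0.00297143, -0.07310000)
precession coupling = (0.0036, -0.0048, 0.0162)
applied torque τ = (-0.0600, -0.0100, -0.1300)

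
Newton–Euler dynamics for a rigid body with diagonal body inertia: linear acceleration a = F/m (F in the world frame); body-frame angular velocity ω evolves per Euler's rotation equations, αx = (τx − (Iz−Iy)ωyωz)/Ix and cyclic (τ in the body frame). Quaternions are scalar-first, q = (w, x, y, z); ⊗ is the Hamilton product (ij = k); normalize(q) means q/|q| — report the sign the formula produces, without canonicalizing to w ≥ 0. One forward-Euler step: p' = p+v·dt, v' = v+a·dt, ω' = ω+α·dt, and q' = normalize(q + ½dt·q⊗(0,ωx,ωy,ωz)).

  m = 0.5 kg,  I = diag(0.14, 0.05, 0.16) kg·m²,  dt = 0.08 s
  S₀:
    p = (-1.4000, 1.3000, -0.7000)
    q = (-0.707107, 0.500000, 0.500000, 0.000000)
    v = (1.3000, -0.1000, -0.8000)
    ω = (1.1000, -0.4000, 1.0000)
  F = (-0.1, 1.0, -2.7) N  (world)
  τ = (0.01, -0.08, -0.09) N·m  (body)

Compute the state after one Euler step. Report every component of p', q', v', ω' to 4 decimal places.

p' = (-1.2960, 1.2920, -0.7640)
q' = (-0.7197, 0.4880, 0.4904, -0.0582)
v' = (1.2840, 0.0600, -1.2320)
ω' = (1.1309, -0.4928, 0.9352)

α = I⁻¹(τ − ω×Iω) = (0.3857, -1.1600, -0.8100)
new body rate ω' = (1.1309, -0.4928, 0.9352)
q⊗(0,ω) = (-0.3500000, -0.2778177, -0.2171572, -1.4571070)
q' = normalize(q + ½dt·q⊗(0,ω)) = (-0.7197, 0.4880, 0.4904, -0.0582)
p' = p + v·dt = (-1.2960, 1.2920, -0.7640)
v' = v + a·dt = (1.2840, 0.0600, -1.2320)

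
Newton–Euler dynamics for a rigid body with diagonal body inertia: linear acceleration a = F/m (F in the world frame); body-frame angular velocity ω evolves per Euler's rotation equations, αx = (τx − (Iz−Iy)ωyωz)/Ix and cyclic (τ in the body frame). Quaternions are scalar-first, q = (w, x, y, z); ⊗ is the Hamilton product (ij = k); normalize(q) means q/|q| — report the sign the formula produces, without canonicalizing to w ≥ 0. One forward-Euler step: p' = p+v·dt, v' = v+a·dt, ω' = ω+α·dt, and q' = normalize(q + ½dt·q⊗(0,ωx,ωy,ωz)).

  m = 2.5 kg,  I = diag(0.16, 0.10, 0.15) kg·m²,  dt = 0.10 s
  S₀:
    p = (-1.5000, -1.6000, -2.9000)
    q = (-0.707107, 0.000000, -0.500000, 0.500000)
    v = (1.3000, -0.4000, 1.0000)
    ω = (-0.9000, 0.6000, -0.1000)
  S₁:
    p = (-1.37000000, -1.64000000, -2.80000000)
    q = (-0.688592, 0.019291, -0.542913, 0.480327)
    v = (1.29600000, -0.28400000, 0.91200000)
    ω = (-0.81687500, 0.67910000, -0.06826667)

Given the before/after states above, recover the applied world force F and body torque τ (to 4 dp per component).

rate change Δω = (0.08312500, 0.07910000, 0.03173333)
precession coupling = (-0.0030, 0.0009, 0.0324)
applied torque τ = (0.1300, 0.0800, 0.0800)
velocity change Δv = (-0.00400000, 0.11600000, -0.08800000)
F = m·Δv/dt = (-0.1000, 2.9000, -2.2000)

F = (-0.1000, 2.9000, -2.2000)
τ = (0.1300, 0.0800, 0.0800)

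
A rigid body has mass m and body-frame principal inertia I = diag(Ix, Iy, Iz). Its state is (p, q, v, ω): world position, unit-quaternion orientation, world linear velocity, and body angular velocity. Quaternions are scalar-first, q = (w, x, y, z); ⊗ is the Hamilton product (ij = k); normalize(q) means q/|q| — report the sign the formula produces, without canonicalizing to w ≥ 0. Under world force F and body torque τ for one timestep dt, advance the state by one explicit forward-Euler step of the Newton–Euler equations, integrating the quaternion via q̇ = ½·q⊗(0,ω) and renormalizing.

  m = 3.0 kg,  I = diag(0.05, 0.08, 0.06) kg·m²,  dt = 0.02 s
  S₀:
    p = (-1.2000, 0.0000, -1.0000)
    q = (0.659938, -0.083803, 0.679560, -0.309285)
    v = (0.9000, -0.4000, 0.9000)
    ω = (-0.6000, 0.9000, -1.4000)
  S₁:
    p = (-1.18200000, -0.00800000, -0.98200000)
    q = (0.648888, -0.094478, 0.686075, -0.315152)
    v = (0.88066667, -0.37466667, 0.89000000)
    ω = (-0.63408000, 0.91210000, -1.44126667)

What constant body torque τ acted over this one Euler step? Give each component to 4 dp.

ω₁ − ω₀ = (-0.03408000, 0.01210000, -0.04126667)
gyro term ω₀×Iω₀ = (0.0252, -0.0084, -0.0162)
τ = I·(Δω/dt) + ω₀×(Iω₀) = (-0.0600, 0.0400, -0.1400)

τ = (-0.0600, 0.0400, -0.1400)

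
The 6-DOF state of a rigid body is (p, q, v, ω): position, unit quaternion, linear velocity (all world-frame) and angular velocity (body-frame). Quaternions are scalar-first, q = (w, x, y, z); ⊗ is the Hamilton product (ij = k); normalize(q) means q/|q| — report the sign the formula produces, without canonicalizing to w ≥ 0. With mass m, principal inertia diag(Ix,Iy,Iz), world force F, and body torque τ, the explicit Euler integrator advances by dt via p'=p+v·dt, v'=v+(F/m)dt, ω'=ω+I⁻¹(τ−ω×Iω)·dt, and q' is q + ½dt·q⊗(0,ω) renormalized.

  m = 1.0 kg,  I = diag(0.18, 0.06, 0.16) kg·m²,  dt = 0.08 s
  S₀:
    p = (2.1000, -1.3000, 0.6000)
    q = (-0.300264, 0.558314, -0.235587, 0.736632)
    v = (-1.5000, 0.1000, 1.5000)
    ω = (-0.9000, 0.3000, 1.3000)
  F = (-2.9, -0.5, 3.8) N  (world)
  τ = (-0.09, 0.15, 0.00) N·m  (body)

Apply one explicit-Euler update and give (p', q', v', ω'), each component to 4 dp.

gyro term ω×Iω = (0.0390, -0.0234, 0.0324)
angular accel α = (-0.7167, 2.8900, -0.2025)
new body rate ω' = (-0.9573, 0.5312, 1.2838)
Hamilton product q⊗(0,ω) = (-0.3844629, -0.2570151, -1.4788562, -0.4348773)
updated quaternion q' = (-0.3150, 0.5469, -0.2941, 0.7178)
a = (-2.9000, -0.5000, 3.8000)
p' = p + v·dt = (1.9800, -1.2920, 0.7200)
v' = v + a·dt = (-1.7320, 0.0600, 1.8040)

p' = (1.9800, -1.2920, 0.7200)
q' = (-0.3150, 0.5469, -0.2941, 0.7178)
v' = (-1.7320, 0.0600, 1.8040)
ω' = (-0.9573, 0.5312, 1.2838)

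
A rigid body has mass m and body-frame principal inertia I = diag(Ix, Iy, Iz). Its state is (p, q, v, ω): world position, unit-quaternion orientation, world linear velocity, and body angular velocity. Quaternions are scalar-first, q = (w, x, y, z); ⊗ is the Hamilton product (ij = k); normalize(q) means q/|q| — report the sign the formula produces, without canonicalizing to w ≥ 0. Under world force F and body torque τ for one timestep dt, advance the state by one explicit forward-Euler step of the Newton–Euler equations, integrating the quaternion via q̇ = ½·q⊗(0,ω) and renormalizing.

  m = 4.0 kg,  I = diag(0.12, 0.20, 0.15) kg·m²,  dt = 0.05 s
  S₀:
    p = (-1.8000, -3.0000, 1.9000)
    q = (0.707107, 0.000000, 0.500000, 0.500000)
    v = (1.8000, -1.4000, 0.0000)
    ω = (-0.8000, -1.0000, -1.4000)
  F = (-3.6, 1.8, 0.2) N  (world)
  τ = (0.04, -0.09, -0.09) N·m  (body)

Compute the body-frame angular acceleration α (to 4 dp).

α = (0.9167, -0.2820, -1.0267)

gyro term ω×Iω = (-0.0700, -0.0336, 0.0640)
(τ − ω×Iω)/I = (0.9167, -0.2820, -1.0267)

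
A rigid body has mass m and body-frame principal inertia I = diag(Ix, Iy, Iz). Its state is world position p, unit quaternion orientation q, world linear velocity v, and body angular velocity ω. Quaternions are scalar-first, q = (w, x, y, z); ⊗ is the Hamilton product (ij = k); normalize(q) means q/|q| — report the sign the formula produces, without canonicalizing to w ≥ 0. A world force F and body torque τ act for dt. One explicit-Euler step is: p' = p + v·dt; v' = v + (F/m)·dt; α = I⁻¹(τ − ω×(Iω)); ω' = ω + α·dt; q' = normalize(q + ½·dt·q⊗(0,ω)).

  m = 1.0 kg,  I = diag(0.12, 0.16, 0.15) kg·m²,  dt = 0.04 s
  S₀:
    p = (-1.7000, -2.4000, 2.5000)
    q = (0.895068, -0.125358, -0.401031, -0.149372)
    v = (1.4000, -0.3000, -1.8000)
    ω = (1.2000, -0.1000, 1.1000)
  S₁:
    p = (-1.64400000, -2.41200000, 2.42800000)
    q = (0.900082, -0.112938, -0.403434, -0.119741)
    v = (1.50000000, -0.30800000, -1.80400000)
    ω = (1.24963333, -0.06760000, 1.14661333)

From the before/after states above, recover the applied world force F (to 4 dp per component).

Δv = v₁−v₀ = (0.10000000, -0.00800000, -0.00400000)
m·(v₁−v₀)/dt = (2.5000, -0.2000, -0.1000)

F = (2.5000, -0.2000, -0.1000)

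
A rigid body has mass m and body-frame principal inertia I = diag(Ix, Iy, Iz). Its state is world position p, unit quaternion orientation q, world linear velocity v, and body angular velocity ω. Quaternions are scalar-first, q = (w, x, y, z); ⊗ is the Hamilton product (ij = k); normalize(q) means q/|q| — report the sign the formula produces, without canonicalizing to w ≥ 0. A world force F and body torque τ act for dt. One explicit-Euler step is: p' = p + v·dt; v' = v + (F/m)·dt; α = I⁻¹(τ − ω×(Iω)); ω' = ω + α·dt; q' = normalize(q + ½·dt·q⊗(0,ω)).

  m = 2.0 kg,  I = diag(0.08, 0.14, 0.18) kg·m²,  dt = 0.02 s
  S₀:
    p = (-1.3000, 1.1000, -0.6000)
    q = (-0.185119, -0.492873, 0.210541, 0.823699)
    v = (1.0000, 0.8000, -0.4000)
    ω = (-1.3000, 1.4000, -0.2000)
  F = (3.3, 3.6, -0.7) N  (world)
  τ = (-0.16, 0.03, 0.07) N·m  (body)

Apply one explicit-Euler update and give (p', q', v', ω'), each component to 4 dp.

p' = (-1.2800, 1.1160, -0.6080)
q' = (-0.1928, -0.5023, 0.1962, 0.8198)
v' = (1.0330, 0.8360, -0.4070)
ω' = (-1.3372, 1.4080, -0.1801)

a = (1.6500, 1.8000, -0.3500)
p + v·dt = (-1.2800, 1.1160, -0.6080)
v' = v + a·dt = (1.0330, 0.8360, -0.4070)
gyro term ω×Iω = (-0.0112, -0.0260, -0.1092)
angular accel α = (-1.8600, 0.4000, 0.9956)
ω' = ω + α·dt = (-1.3372, 1.4080, -0.1801)
Hamilton product q⊗(0,ω) = (-0.7707525, -0.9546321, -1.4285499, -0.3792951)
q + ½dt·q⊗(0,ω), renormalized = (-0.1928, -0.5023, 0.1962, 0.8198)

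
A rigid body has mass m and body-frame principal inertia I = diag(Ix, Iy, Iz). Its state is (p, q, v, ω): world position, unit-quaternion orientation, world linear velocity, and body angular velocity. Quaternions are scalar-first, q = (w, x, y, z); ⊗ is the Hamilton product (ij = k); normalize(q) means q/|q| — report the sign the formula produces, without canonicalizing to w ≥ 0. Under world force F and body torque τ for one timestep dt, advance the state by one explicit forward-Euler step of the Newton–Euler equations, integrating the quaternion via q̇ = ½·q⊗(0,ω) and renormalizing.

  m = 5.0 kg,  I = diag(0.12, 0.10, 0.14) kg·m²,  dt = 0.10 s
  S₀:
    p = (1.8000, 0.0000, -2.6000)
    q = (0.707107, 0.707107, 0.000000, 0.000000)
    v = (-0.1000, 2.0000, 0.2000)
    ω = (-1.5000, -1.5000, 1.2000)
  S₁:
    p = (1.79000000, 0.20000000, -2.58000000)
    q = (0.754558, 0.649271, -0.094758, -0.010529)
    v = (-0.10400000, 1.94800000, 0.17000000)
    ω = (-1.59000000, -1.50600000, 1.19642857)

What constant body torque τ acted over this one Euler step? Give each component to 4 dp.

τ = (-0.1800, 0.0300, -0.0500)

Δω = ω₁−ω₀ = (-0.09000000, -0.00600000, -0.00357143)
gyro term ω₀×Iω₀ = (-0.0720, 0.0360, -0.0450)
I·α + gyro = (-0.1800, 0.0300, -0.0500)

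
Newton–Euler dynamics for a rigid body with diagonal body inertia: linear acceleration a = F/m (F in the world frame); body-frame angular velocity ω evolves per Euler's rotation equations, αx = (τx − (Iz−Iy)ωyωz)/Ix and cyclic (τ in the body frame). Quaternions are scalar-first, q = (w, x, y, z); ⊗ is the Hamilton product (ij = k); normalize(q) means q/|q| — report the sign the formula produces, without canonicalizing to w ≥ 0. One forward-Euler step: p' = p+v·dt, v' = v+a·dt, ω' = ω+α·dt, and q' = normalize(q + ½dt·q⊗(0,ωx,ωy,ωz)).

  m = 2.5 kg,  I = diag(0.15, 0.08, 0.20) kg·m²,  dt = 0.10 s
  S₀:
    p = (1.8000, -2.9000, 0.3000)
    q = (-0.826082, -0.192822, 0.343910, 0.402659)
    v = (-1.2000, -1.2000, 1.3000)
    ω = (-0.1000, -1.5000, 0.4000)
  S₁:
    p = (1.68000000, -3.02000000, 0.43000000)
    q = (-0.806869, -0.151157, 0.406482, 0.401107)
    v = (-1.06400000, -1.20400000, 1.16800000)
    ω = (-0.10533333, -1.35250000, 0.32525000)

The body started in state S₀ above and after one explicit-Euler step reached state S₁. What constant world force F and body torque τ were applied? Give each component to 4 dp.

F = (3.4000, -0.1000, -3.3000)
τ = (-0.0800, 0.1200, -0.1600)

v₁ − v₀ = (0.13600000, -0.00400000, -0.13200000)
applied force F = (3.4000, -0.1000, -3.3000)
rate change Δω = (-0.00533333, 0.14750000, -0.07475000)
ω₀×(Iω₀) = (-0.0720, 0.0020, -0.0105)
I·α + gyro = (-0.0800, 0.1200, -0.1600)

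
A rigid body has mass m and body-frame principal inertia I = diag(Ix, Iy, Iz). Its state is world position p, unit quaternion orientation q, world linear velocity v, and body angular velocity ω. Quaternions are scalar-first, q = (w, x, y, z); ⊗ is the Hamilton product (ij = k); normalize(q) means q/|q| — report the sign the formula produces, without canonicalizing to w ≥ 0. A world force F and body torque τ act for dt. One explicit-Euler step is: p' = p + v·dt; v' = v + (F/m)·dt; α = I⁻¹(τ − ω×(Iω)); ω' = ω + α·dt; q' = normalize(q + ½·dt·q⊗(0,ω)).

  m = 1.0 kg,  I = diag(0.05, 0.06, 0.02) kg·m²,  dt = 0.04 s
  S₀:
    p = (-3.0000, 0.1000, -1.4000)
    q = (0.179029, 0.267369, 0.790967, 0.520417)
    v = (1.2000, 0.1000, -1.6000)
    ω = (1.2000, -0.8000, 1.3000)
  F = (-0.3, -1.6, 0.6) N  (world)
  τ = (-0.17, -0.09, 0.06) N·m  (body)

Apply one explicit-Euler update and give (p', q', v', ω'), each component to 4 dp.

ω×(Iω) gyroscopic = (0.0416, 0.0468, -0.0096)
(τ − ω×Iω)/I = (-4.2320, -2.2800, 3.4800)
new body rate ω' = (1.0307, -0.8912, 1.4392)
q⊗(0,ω) = (-0.3646113, 1.6594255, 0.1336975, -0.9303179)
updated quaternion q' = (0.1716, 0.3003, 0.7930, 0.5014)
p' = p + v·dt = (-2.9520, 0.1040, -1.4640)
v' = v + a·dt = (1.1880, 0.0360, -1.5760)

p' = (-2.9520, 0.1040, -1.4640)
q' = (0.1716, 0.3003, 0.7930, 0.5014)
v' = (1.1880, 0.0360, -1.5760)
ω' = (1.0307, -0.8912, 1.4392)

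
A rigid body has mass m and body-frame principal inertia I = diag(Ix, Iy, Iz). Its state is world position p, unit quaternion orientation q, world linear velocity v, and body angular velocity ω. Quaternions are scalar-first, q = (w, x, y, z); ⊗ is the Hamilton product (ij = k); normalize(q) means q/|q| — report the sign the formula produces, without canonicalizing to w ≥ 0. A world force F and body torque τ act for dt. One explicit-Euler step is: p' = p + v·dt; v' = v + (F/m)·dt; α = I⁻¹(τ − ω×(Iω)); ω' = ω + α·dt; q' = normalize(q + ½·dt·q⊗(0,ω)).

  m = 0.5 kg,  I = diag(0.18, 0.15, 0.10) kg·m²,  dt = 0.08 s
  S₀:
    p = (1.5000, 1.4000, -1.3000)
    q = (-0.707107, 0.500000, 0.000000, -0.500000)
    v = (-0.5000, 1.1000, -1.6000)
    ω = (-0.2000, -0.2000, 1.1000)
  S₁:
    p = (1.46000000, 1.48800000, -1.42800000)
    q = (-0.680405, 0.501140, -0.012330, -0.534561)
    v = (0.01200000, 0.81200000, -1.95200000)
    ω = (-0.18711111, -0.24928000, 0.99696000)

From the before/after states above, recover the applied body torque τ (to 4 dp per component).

ω₁ − ω₀ = (0.01288889, -0.04928000, -0.10304000)
gyro term ω₀×Iω₀ = (0.0110, -0.0176, -0.0012)
applied torque τ = (0.0400, -0.1100, -0.1300)

τ = (0.0400, -0.1100, -0.1300)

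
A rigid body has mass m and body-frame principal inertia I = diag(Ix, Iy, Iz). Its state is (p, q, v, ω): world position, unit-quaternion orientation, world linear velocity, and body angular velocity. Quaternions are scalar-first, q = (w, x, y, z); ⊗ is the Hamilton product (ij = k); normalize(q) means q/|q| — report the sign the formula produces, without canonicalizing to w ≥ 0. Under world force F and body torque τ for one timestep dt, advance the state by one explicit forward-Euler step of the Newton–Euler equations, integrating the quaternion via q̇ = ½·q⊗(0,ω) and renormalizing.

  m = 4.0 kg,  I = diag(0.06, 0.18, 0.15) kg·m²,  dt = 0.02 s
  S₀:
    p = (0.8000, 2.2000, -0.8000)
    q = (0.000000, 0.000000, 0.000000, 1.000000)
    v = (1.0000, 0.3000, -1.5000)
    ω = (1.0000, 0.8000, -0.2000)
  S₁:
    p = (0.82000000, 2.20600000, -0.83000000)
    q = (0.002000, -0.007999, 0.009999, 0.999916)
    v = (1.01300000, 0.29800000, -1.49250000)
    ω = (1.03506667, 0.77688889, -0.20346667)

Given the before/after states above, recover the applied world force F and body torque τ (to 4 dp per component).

Δω = ω₁−ω₀ = (0.03506667, -0.02311111, -0.00346667)
ω₀×(Iω₀) = (0.0048, 0.0180, 0.0960)
I·α + gyro = (0.1100, -0.1900, 0.0700)
v₁ − v₀ = (0.01300000, -0.00200000, 0.00750000)
F = m·Δv/dt = (2.6000, -0.4000, 1.5000)

F = (2.6000, -0.4000, 1.5000)
τ = (0.1100, -0.1900, 0.0700)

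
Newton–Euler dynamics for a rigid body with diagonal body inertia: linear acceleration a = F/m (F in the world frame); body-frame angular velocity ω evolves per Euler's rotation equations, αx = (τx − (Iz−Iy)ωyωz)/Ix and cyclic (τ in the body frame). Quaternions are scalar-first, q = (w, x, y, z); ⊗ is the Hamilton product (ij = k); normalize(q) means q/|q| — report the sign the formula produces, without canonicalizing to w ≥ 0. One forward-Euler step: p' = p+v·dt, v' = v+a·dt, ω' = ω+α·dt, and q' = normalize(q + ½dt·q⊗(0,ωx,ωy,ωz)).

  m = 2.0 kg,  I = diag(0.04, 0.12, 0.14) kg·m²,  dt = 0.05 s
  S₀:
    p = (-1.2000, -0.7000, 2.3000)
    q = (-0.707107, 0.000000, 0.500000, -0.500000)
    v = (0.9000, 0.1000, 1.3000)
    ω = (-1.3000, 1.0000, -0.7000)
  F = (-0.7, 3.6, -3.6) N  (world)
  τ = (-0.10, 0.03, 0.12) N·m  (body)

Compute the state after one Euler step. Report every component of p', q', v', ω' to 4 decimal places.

precession coupling ω×(Iω) = (-0.0140, -0.0910, -0.1040)
α = I⁻¹(τ − ω×Iω) = (-2.1500, 1.0083, 1.6000)
ω' = ω + α·dt = (-1.4075, 1.0504, -0.6200)
2q̇ = q⊗(0,ω) = (-0.8500000, 1.0692391, -0.0571070, 1.1449749)
updated quaternion q' = (-0.7276, 0.0267, 0.4981, -0.4709)
a = F/m = (-0.3500, 1.8000, -1.8000)
new position p' = (-1.1550, -0.6950, 2.3650)
v' = v + a·dt = (0.8825, 0.1900, 1.2100)

p' = (-1.1550, -0.6950, 2.3650)
q' = (-0.7276, 0.0267, 0.4981, -0.4709)
v' = (0.8825, 0.1900, 1.2100)
ω' = (-1.4075, 1.0504, -0.6200)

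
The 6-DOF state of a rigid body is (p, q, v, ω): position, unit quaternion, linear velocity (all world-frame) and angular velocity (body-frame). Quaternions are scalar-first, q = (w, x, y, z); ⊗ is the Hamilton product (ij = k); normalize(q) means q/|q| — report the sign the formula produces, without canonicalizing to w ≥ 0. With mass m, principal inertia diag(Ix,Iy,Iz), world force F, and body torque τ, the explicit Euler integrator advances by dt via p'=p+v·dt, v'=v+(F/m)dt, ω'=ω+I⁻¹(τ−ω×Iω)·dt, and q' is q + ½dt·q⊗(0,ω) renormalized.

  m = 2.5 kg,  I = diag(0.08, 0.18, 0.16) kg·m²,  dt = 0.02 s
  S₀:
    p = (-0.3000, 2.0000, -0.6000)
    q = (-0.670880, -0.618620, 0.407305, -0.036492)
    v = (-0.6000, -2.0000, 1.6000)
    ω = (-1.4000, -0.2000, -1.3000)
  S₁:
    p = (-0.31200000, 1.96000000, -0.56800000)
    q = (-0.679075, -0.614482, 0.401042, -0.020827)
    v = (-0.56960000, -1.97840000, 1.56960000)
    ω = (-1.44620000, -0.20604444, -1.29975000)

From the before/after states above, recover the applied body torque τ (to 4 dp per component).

τ = (-0.1900, -0.2000, 0.0300)

Δω = ω₁−ω₀ = (-0.04620000, -0.00604444, 0.00025000)
gyro term ω₀×Iω₀ = (-0.0052, -0.1456, 0.0280)
τ = I·(Δω/dt) + ω₀×(Iω₀) = (-0.1900, -0.2000, 0.0300)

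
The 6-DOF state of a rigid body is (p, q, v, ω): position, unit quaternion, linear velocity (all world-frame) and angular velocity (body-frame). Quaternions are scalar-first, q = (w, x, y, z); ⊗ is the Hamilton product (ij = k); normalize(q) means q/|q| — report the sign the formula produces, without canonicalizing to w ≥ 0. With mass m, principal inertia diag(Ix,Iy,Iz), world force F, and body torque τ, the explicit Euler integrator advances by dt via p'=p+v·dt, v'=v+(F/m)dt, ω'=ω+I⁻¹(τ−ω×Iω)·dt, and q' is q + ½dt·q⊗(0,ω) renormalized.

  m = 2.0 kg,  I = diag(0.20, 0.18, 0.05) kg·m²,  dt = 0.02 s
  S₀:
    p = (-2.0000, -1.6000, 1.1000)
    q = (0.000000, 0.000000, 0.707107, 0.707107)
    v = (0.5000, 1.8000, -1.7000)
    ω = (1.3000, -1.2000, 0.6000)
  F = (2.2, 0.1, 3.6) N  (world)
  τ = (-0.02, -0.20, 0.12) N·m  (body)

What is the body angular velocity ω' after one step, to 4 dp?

ω' = (1.2886, -1.2352, 0.6355)

α = I⁻¹(τ − ω×Iω) = (-0.5680, -1.7611, 1.7760)
new body rate ω' = (1.2886, -1.2352, 0.6355)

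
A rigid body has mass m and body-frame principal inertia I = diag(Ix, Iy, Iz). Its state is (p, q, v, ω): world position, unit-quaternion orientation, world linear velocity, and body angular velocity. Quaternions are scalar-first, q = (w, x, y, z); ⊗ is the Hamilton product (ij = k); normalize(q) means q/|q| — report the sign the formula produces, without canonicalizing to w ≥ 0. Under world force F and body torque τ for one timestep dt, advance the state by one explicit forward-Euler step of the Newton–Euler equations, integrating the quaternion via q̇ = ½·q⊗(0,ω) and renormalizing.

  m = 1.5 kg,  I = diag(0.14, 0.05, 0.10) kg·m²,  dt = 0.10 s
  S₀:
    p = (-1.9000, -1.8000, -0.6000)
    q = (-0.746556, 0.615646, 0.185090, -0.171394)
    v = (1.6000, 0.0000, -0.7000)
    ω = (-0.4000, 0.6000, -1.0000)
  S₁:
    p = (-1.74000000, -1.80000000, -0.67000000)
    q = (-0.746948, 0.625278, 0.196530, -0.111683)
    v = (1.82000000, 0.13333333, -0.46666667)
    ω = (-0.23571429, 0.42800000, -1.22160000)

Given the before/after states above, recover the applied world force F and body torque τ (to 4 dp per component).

F = (3.3000, 2.0000, 3.5000)
τ = (0.2000, -0.0700, -0.2000)

Δω = ω₁−ω₀ = (0.16428571, -0.17200000, -0.22160000)
ω₀×(Iω₀) = (-0.0300, 0.0160, 0.0216)
τ = I·(Δω/dt) + ω₀×(Iω₀) = (0.2000, -0.0700, -0.2000)
velocity change Δv = (0.22000000, 0.13333333, 0.23333333)
F = m·Δv/dt = (3.3000, 2.0000, 3.5000)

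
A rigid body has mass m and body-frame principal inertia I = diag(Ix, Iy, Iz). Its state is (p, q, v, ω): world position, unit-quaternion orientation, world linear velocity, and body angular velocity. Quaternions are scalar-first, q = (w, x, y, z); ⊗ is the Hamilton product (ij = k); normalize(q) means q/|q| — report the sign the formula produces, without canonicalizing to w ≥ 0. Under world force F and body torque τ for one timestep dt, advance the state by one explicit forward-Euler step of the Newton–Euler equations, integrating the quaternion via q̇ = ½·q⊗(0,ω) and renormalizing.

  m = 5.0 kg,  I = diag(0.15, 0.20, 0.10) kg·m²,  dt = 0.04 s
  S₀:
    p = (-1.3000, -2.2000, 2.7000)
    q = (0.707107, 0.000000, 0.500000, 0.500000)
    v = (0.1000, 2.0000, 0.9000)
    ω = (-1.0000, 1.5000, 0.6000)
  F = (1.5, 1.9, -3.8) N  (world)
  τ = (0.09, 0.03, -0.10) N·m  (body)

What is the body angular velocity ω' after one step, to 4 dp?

angular accel α = (1.2000, 0.3000, -0.2500)
new body rate ω' = (-0.9520, 1.5120, 0.5900)

ω' = (-0.9520, 1.5120, 0.5900)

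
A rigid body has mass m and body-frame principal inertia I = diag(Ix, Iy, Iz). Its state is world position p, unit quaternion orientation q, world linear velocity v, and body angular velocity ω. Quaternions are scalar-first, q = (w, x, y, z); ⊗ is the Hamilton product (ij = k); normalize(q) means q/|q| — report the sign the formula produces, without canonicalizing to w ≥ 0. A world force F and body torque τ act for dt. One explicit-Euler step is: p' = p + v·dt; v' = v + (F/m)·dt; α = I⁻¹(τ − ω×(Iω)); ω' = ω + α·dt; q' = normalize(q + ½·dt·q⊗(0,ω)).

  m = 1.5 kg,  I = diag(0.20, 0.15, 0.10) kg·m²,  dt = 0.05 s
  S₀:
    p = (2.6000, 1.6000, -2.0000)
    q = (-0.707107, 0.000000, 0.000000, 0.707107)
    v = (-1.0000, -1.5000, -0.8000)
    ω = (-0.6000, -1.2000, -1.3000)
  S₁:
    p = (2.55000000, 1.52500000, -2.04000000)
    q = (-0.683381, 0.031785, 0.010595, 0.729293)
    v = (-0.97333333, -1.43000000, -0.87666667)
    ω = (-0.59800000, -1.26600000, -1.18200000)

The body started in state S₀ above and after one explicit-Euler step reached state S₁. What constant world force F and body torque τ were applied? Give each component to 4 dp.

ω₁ − ω₀ = (0.00200000, -0.06600000, 0.11800000)
I·α + gyro = (-0.0700, -0.1200, 0.2000)
Δv = v₁−v₀ = (0.02666667, 0.07000000, -0.07666667)
applied force F = (0.8000, 2.1000, -2.3000)

F = (0.8000, 2.1000, -2.3000)
τ = (-0.0700, -0.1200, 0.2000)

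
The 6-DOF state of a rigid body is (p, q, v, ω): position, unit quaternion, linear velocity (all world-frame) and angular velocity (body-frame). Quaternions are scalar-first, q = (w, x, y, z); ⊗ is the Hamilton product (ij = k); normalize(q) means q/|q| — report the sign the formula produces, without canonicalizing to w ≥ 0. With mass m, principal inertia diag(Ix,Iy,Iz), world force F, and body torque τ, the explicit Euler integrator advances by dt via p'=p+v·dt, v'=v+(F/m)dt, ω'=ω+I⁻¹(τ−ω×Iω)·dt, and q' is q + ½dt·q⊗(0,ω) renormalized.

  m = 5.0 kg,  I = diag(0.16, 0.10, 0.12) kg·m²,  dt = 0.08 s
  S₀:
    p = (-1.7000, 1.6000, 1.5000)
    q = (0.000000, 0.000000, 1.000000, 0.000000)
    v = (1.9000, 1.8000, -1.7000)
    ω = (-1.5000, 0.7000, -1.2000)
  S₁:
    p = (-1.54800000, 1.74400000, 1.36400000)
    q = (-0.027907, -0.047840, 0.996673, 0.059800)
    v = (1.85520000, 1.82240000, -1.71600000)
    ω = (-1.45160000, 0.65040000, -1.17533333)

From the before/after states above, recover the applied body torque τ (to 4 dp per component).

Δω = ω₁−ω₀ = (0.04840000, -0.04960000, 0.02466667)
precession coupling = (-0.0168, 0.0720, 0.0630)
τ = I·(Δω/dt) + ω₀×(Iω₀) = (0.0800, 0.0100, 0.1000)

τ = (0.0800, 0.0100, 0.1000)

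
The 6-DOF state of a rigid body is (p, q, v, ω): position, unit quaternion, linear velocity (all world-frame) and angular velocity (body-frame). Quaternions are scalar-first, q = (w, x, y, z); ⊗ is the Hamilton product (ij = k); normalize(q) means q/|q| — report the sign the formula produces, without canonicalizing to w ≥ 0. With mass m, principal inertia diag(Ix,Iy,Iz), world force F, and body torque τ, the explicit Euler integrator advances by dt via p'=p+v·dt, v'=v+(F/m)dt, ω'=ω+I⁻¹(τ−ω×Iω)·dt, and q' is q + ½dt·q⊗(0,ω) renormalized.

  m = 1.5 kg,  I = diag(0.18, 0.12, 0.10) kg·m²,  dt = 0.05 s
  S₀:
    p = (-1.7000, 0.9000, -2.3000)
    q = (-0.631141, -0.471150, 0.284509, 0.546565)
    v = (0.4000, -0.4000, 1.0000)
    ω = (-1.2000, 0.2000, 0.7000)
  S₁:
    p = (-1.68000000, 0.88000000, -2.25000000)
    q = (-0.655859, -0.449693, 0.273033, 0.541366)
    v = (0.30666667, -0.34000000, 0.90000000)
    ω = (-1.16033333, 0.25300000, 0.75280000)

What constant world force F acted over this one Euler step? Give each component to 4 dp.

F = (-2.8000, 1.8000, -3.0000)

velocity change Δv = (-0.09333333, 0.06000000, -0.10000000)
F = m·Δv/dt = (-2.8000, 1.8000, -3.0000)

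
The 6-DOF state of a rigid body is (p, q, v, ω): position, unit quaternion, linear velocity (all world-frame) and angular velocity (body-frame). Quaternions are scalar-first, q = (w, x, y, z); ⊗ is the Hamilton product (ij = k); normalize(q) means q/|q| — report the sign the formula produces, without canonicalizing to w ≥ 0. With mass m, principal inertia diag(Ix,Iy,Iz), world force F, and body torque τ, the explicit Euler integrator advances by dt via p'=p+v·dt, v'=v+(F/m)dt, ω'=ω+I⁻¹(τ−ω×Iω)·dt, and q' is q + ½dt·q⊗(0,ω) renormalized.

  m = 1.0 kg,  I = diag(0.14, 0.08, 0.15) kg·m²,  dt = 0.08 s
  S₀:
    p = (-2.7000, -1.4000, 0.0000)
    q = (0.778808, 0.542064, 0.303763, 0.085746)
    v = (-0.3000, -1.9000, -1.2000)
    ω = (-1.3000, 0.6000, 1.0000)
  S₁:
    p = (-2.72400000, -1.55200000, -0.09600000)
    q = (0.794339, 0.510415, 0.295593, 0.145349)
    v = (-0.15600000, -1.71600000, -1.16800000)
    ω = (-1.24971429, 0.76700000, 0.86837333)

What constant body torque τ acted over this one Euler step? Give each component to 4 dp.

τ = (0.1300, 0.1800, -0.2000)

ω₁ − ω₀ = (0.05028571, 0.16700000, -0.13162667)
applied torque τ = (0.1300, 0.1800, -0.2000)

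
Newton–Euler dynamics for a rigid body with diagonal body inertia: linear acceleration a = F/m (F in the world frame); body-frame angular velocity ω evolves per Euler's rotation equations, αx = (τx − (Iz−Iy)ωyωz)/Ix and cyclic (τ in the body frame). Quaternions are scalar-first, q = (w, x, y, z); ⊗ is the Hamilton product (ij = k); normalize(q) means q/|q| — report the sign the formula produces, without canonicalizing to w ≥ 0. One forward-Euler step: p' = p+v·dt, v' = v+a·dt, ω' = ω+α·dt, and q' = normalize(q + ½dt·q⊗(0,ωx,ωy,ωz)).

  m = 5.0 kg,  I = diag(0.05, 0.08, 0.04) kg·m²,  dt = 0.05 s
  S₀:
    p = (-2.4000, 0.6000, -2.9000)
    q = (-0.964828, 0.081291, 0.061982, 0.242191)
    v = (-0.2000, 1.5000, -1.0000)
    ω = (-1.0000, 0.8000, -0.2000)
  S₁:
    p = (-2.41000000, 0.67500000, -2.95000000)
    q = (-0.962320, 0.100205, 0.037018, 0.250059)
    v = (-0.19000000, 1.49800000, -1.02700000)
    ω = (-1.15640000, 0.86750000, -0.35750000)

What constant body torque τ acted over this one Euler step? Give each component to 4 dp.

τ = (-0.1500, 0.1100, -0.1500)

rate change Δω = (-0.15640000, 0.06750000, -0.15750000)
ω₀×(Iω₀) = (0.0064, 0.0020, -0.0240)
applied torque τ = (-0.1500, 0.1100, -0.1500)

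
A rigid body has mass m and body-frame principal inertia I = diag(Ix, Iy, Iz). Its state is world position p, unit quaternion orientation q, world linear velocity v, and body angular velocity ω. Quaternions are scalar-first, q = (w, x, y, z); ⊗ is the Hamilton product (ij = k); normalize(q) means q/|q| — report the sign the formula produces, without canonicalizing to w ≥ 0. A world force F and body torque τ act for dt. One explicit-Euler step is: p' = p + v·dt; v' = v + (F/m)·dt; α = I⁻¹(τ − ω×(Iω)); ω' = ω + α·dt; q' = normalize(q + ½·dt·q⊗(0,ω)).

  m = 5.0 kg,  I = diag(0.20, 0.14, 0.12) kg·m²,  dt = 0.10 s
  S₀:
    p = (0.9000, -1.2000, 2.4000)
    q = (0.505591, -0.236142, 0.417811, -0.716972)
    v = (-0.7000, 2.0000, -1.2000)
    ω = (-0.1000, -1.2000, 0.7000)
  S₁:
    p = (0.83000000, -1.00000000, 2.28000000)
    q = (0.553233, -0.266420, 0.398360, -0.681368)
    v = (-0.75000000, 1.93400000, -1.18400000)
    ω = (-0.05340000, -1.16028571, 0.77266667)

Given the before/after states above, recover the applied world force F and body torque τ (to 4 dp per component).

v₁ − v₀ = (-0.05000000, -0.06600000, 0.01600000)
m·(v₁−v₀)/dt = (-2.5000, -3.3000, 0.8000)
ω₁ − ω₀ = (0.04660000, 0.03971429, 0.07266667)
precession coupling = (0.0168, -0.0056, -0.0072)
I·α + gyro = (0.1100, 0.0500, 0.0800)

F = (-2.5000, -3.3000, 0.8000)
τ = (0.1100, 0.0500, 0.0800)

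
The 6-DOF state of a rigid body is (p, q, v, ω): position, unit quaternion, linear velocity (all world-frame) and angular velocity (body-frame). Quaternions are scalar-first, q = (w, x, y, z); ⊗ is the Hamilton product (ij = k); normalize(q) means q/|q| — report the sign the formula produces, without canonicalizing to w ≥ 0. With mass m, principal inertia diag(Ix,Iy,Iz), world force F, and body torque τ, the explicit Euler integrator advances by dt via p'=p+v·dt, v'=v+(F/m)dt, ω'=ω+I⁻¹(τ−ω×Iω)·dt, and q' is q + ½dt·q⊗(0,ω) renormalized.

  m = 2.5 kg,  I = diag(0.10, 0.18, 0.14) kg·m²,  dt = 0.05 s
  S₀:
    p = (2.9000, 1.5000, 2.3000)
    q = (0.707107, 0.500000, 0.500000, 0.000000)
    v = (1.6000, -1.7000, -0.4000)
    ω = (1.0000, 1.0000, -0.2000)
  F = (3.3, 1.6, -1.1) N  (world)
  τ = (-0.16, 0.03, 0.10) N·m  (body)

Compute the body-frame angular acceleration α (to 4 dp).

α = (-1.6800, 0.1222, 0.1429)

gyro term ω×Iω = (0.0080, 0.0080, 0.0800)
α = I⁻¹(τ − ω×Iω) = (-1.6800, 0.1222, 0.1429)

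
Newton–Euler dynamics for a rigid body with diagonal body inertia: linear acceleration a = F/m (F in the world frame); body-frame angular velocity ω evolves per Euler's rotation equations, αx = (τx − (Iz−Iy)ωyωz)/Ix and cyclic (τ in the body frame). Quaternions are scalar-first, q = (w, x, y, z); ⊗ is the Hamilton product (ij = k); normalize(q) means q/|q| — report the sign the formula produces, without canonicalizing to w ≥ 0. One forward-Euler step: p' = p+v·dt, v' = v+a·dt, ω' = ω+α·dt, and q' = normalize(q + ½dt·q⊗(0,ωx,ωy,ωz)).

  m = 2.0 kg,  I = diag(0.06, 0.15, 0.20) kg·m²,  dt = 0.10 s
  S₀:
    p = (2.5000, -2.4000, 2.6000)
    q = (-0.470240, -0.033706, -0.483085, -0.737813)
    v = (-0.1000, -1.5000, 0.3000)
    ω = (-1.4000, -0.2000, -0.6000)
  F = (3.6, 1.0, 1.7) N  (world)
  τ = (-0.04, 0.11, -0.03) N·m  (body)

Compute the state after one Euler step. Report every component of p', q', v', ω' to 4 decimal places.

ω×(Iω) gyroscopic = (0.0060, -0.1176, 0.0252)
angular accel α = (-0.7667, 1.5173, -0.2760)
ω' = ω + α·dt = (-1.4767, -0.0483, -0.6276)
2q̇ = q⊗(0,ω) = (-0.5864932, 0.8006244, 1.1067626, -0.3874338)
q + ½dt·q⊗(0,ω), renormalized = (-0.4981, 0.0063, -0.4265, -0.7550)
a = F/m = (1.8000, 0.5000, 0.8500)
p + v·dt = (2.4900, -2.5500, 2.6300)
v + (F/m)dt = (0.0800, -1.4500, 0.3850)

p' = (2.4900, -2.5500, 2.6300)
q' = (-0.4981, 0.0063, -0.4265, -0.7550)
v' = (0.0800, -1.4500, 0.3850)
ω' = (-1.4767, -0.0483, -0.6276)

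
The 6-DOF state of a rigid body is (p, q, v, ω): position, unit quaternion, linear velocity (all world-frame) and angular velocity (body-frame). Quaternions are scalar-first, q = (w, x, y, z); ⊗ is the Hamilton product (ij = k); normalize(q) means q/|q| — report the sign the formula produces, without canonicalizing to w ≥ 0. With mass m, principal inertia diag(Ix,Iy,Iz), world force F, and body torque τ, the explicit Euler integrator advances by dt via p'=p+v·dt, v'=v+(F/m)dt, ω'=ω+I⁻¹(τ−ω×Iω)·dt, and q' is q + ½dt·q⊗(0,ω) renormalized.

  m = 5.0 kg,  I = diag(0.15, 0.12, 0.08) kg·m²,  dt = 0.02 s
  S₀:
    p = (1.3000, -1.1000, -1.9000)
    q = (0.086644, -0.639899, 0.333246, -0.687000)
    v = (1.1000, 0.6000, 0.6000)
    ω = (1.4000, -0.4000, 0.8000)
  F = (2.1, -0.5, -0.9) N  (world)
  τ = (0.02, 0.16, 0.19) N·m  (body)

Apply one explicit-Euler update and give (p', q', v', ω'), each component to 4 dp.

p' = (1.3220, -1.0880, -1.8880)
q' = (0.1024, -0.6387, 0.3284, -0.6883)
v' = (1.1084, 0.5980, 0.5964)
ω' = (1.4010, -0.3864, 0.8433)

gyro term ω×Iω = (0.0128, 0.0784, 0.0168)
α = I⁻¹(τ − ω×Iω) = (0.0480, 0.6800, 2.1650)
new body rate ω' = (1.4010, -0.3864, 0.8433)
q⊗(0,ω) = (1.5787570, 0.1130984, -0.4845384, -0.1412696)
q' = normalize(q + ½dt·q⊗(0,ω)) = (0.1024, -0.6387, 0.3284, -0.6883)
p + v·dt = (1.3220, -1.0880, -1.8880)
new velocity v' = (1.1084, 0.5980, 0.5964)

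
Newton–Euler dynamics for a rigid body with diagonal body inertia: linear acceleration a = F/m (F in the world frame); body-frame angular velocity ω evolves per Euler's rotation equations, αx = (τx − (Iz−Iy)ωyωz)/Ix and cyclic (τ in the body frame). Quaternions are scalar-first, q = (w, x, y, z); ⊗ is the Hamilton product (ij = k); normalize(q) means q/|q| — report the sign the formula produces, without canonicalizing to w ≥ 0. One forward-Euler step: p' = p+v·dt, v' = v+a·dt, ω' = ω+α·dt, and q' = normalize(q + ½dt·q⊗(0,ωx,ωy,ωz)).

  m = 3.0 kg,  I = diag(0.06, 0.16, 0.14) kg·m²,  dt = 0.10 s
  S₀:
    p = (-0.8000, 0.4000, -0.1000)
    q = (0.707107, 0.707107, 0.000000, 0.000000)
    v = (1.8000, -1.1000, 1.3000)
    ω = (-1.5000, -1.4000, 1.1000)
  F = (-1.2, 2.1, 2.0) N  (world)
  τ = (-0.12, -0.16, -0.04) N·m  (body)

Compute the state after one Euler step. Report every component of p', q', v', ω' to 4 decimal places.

p' = (-0.6200, 0.2900, 0.0300)
q' = (0.7550, 0.6497, -0.0878, -0.0105)
v' = (1.7600, -1.0300, 1.3667)
ω' = (-1.7513, -1.5825, 0.9214)

gyro term ω×Iω = (0.0308, 0.1320, 0.2100)
angular accel α = (-2.5133, -1.8250, -1.7857)
ω + α·dt = (-1.7513, -1.5825, 0.9214)
q⊗(0,ω) = (1.0606605, -1.0606605, -1.7677675, -0.2121321)
updated quaternion q' = (0.7550, 0.6497, -0.0878, -0.0105)
p + v·dt = (-0.6200, 0.2900, 0.0300)
new velocity v' = (1.7600, -1.0300, 1.3667)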